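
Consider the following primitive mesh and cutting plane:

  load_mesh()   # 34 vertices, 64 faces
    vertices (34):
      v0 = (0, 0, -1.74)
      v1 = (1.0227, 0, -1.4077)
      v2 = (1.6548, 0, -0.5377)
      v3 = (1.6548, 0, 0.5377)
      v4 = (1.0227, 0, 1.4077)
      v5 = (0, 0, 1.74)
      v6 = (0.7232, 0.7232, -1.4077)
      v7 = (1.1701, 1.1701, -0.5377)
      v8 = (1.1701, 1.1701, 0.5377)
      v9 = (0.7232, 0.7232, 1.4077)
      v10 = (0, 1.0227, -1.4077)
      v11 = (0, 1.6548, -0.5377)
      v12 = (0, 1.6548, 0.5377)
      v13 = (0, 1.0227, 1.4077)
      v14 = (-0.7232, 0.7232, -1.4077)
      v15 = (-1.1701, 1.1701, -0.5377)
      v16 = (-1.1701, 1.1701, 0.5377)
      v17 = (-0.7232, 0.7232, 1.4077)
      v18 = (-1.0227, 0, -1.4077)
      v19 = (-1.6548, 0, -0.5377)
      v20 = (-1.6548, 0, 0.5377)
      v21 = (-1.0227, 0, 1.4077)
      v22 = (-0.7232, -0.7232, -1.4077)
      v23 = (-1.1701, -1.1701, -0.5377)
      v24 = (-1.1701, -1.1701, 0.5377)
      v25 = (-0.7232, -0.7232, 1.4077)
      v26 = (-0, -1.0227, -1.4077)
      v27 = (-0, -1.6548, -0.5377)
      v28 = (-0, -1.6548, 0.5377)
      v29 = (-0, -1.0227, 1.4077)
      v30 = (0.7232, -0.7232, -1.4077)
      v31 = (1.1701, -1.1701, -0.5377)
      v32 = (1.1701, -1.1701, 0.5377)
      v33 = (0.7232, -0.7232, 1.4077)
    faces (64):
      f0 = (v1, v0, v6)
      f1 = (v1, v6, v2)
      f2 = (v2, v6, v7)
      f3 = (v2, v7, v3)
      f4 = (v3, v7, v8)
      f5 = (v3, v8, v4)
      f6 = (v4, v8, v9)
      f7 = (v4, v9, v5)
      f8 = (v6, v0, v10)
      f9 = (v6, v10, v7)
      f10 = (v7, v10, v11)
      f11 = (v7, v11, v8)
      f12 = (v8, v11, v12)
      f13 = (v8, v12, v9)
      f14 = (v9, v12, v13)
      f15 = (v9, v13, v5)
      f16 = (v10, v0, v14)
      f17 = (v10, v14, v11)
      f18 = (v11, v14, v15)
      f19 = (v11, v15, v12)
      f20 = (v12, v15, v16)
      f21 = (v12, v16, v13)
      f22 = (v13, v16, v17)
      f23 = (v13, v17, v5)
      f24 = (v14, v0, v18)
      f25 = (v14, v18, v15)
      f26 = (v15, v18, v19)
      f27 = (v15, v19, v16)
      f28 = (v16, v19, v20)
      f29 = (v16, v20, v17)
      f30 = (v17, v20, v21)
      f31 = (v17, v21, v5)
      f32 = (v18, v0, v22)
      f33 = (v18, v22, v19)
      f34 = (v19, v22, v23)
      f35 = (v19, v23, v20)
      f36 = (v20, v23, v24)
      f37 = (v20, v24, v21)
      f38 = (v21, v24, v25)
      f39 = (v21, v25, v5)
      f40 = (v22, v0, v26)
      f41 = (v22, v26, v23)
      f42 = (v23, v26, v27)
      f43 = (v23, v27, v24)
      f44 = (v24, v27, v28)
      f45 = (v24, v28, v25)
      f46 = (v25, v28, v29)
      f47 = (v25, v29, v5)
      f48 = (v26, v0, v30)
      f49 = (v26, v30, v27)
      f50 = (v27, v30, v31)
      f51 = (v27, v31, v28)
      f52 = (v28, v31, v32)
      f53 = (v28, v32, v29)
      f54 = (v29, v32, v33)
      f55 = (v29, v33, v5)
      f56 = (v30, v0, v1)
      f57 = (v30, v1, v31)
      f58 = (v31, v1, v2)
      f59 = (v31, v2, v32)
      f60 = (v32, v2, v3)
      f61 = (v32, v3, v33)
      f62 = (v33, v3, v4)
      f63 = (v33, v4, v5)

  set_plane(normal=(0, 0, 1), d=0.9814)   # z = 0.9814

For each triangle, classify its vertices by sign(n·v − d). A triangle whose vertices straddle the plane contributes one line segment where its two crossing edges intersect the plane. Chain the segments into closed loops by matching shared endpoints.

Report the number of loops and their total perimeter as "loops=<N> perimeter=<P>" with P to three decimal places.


loops=1 perimeter=8.158

Straddling triangles (16 of 64):
  (v3,v8,v4) [--+] → (1.09493, 0.573349, 0.9814)–(1.33243, 0, 0.9814)  len=0.6206
  (v4,v8,v9) [+-+] → (1.09493, 0.573349, 0.9814)–(0.942181, 0.942181, 0.9814)  len=0.3992
  (v8,v12,v9) [--+] → (0.368832, 1.17968, 0.9814)–(0.942181, 0.942181, 0.9814)  len=0.6206
  (v9,v12,v13) [+-+] → (0.368832, 1.17968, 0.9814)–(0, 1.33243, 0.9814)  len=0.3992
  (v12,v16,v13) [--+] → (-0.573349, 1.09493, 0.9814)–(0, 1.33243, 0.9814)  len=0.6206
  (v13,v16,v17) [+-+] → (-0.573349, 1.09493, 0.9814)–(-0.942181, 0.942181, 0.9814)  len=0.3992
  (v16,v20,v17) [--+] → (-1.17968, 0.368832, 0.9814)–(-0.942181, 0.942181, 0.9814)  len=0.6206
  (v17,v20,v21) [+-+] → (-1.17968, 0.368832, 0.9814)–(-1.33243, 0, 0.9814)  len=0.3992
  (v20,v24,v21) [--+] → (-1.09493, -0.573349, 0.9814)–(-1.33243, 0, 0.9814)  len=0.6206
  (v21,v24,v25) [+-+] → (-1.09493, -0.573349, 0.9814)–(-0.942181, -0.942181, 0.9814)  len=0.3992
  (v24,v28,v25) [--+] → (-0.368832, -1.17968, 0.9814)–(-0.942181, -0.942181, 0.9814)  len=0.6206
  (v25,v28,v29) [+-+] → (-0.368832, -1.17968, 0.9814)–(0, -1.33243, 0.9814)  len=0.3992
  (v28,v32,v29) [--+] → (0.573349, -1.09493, 0.9814)–(0, -1.33243, 0.9814)  len=0.6206
  (v29,v32,v33) [+-+] → (0.573349, -1.09493, 0.9814)–(0.942181, -0.942181, 0.9814)  len=0.3992
  (v32,v3,v33) [--+] → (1.17968, -0.368832, 0.9814)–(0.942181, -0.942181, 0.9814)  len=0.6206
  (v33,v3,v4) [+-+] → (1.17968, -0.368832, 0.9814)–(1.33243, 0, 0.9814)  len=0.3992

Chained into 1 loop(s):
  loop 1: 16 segments, perimeter = 8.1584
Total perimeter = 8.158


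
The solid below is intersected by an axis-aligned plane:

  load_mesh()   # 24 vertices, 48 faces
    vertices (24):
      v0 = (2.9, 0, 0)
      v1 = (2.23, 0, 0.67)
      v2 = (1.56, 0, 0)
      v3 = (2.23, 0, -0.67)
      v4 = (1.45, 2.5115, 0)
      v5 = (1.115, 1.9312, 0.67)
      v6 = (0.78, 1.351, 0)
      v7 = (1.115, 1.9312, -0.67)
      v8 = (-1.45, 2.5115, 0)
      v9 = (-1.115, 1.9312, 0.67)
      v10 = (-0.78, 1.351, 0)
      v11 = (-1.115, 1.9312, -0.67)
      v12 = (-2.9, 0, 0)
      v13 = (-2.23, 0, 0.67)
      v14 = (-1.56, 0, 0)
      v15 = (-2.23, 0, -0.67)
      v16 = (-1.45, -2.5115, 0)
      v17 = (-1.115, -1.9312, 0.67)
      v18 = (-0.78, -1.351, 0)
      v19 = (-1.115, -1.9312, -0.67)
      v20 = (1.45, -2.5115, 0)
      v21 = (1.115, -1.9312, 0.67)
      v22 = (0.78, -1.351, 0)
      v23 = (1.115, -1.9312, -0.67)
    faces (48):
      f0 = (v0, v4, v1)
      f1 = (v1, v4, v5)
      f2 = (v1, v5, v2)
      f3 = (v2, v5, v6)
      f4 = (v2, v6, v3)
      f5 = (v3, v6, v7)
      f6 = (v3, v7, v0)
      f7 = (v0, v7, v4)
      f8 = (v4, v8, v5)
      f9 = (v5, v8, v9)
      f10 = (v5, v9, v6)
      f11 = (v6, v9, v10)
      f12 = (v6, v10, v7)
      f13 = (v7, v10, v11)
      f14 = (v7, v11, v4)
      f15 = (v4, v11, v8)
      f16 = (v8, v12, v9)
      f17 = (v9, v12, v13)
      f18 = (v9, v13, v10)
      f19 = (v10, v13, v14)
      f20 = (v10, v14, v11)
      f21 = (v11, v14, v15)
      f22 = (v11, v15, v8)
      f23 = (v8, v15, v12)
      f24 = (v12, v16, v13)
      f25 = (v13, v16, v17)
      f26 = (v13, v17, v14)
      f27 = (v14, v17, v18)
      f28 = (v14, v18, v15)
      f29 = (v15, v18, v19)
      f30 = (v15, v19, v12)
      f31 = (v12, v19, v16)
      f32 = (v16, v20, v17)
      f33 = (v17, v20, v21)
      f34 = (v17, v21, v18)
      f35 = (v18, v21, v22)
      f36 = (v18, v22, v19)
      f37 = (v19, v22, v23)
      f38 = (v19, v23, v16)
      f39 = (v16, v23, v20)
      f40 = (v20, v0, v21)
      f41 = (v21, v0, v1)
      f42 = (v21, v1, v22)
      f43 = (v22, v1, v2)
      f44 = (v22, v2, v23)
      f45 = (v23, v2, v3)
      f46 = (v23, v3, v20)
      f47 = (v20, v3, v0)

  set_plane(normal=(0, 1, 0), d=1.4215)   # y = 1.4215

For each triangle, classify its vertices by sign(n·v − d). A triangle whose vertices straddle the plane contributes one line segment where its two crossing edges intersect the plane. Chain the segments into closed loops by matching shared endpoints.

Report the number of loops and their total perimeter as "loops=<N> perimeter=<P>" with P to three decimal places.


Straddling triangles (18 of 48):
  (v0,v4,v1) [-+-] → (2.07931, 1.4215, 0)–(1.78852, 1.4215, 0.290782)  len=0.4112
  (v1,v4,v5) [-++] → (1.78852, 1.4215, 0.290782)–(1.40928, 1.4215, 0.67)  len=0.5363
  (v1,v5,v2) [-+-] → (1.40928, 1.4215, 0.67)–(1.23245, 1.4215, 0.493167)  len=0.2501
  (v2,v5,v6) [-+-] → (1.23245, 1.4215, 0.493167)–(0.820706, 1.4215, 0.0814116)  len=0.5823
  (v3,v6,v7) [--+] → (0.820706, 1.4215, -0.0814116)–(1.40928, 1.4215, -0.67)  len=0.8324
  (v3,v7,v0) [-+-] → (1.40928, 1.4215, -0.67)–(1.58611, 1.4215, -0.493167)  len=0.2501
  (v0,v7,v4) [-++] → (1.58611, 1.4215, -0.493167)–(2.07931, 1.4215, 0)  len=0.6975
  (v5,v9,v6) [++-] → (0.549739, 1.4215, 0.0814116)–(0.820706, 1.4215, 0.0814116)  len=0.2710
  (v6,v9,v10) [-+-] → (0.549739, 1.4215, 0.0814116)–(-0.820706, 1.4215, 0.0814116)  len=1.3704
  (v6,v10,v7) [--+] → (-0.549739, 1.4215, -0.0814116)–(0.820706, 1.4215, -0.0814116)  len=1.3704
  (v7,v10,v11) [+-+] → (-0.549739, 1.4215, -0.0814116)–(-0.820706, 1.4215, -0.0814116)  len=0.2710
  (v8,v12,v9) [+-+] → (-2.07931, 1.4215, 0)–(-1.58611, 1.4215, 0.493167)  len=0.6975
  (v9,v12,v13) [+--] → (-1.58611, 1.4215, 0.493167)–(-1.40928, 1.4215, 0.67)  len=0.2501
  (v9,v13,v10) [+--] → (-1.40928, 1.4215, 0.67)–(-0.820706, 1.4215, 0.0814116)  len=0.8324
  (v10,v14,v11) [--+] → (-1.23245, 1.4215, -0.493167)–(-0.820706, 1.4215, -0.0814116)  len=0.5823
  (v11,v14,v15) [+--] → (-1.23245, 1.4215, -0.493167)–(-1.40928, 1.4215, -0.67)  len=0.2501
  (v11,v15,v8) [+-+] → (-1.40928, 1.4215, -0.67)–(-1.78852, 1.4215, -0.290782)  len=0.5363
  (v8,v15,v12) [+--] → (-1.78852, 1.4215, -0.290782)–(-2.07931, 1.4215, 0)  len=0.4112

Chained into 1 loop(s):
  loop 1: 18 segments, perimeter = 10.4025
Total perimeter = 10.403

loops=1 perimeter=10.403


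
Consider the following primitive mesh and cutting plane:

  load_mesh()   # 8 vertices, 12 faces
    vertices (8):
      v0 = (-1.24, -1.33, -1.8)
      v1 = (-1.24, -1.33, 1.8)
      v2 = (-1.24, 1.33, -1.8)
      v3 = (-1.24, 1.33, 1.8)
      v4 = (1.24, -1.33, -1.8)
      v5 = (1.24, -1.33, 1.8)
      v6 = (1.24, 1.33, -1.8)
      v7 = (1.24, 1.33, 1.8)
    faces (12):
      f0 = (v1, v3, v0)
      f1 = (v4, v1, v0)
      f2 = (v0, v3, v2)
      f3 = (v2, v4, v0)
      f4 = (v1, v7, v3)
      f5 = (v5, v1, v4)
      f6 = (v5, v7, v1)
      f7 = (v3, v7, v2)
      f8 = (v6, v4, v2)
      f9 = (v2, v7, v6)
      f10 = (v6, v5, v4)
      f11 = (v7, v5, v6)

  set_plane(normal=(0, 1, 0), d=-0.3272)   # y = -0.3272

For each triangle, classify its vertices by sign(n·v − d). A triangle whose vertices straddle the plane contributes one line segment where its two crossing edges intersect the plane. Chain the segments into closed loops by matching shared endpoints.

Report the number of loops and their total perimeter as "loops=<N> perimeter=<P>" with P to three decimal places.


loops=1 perimeter=12.160

Straddling triangles (8 of 12):
  (v1,v3,v0) [-+-] → (-1.24, -0.3272, 1.8)–(-1.24, -0.3272, -0.442827)  len=2.2428
  (v0,v3,v2) [-++] → (-1.24, -0.3272, -0.442827)–(-1.24, -0.3272, -1.8)  len=1.3572
  (v2,v4,v0) [+--] → (0.305059, -0.3272, -1.8)–(-1.24, -0.3272, -1.8)  len=1.5451
  (v1,v7,v3) [-++] → (-0.305059, -0.3272, 1.8)–(-1.24, -0.3272, 1.8)  len=0.9349
  (v5,v7,v1) [-+-] → (1.24, -0.3272, 1.8)–(-0.305059, -0.3272, 1.8)  len=1.5451
  (v6,v4,v2) [+-+] → (1.24, -0.3272, -1.8)–(0.305059, -0.3272, -1.8)  len=0.9349
  (v6,v5,v4) [+--] → (1.24, -0.3272, 0.442827)–(1.24, -0.3272, -1.8)  len=2.2428
  (v7,v5,v6) [+-+] → (1.24, -0.3272, 1.8)–(1.24, -0.3272, 0.442827)  len=1.3572

Chained into 1 loop(s):
  loop 1: 8 segments, perimeter = 12.1600
Total perimeter = 12.160


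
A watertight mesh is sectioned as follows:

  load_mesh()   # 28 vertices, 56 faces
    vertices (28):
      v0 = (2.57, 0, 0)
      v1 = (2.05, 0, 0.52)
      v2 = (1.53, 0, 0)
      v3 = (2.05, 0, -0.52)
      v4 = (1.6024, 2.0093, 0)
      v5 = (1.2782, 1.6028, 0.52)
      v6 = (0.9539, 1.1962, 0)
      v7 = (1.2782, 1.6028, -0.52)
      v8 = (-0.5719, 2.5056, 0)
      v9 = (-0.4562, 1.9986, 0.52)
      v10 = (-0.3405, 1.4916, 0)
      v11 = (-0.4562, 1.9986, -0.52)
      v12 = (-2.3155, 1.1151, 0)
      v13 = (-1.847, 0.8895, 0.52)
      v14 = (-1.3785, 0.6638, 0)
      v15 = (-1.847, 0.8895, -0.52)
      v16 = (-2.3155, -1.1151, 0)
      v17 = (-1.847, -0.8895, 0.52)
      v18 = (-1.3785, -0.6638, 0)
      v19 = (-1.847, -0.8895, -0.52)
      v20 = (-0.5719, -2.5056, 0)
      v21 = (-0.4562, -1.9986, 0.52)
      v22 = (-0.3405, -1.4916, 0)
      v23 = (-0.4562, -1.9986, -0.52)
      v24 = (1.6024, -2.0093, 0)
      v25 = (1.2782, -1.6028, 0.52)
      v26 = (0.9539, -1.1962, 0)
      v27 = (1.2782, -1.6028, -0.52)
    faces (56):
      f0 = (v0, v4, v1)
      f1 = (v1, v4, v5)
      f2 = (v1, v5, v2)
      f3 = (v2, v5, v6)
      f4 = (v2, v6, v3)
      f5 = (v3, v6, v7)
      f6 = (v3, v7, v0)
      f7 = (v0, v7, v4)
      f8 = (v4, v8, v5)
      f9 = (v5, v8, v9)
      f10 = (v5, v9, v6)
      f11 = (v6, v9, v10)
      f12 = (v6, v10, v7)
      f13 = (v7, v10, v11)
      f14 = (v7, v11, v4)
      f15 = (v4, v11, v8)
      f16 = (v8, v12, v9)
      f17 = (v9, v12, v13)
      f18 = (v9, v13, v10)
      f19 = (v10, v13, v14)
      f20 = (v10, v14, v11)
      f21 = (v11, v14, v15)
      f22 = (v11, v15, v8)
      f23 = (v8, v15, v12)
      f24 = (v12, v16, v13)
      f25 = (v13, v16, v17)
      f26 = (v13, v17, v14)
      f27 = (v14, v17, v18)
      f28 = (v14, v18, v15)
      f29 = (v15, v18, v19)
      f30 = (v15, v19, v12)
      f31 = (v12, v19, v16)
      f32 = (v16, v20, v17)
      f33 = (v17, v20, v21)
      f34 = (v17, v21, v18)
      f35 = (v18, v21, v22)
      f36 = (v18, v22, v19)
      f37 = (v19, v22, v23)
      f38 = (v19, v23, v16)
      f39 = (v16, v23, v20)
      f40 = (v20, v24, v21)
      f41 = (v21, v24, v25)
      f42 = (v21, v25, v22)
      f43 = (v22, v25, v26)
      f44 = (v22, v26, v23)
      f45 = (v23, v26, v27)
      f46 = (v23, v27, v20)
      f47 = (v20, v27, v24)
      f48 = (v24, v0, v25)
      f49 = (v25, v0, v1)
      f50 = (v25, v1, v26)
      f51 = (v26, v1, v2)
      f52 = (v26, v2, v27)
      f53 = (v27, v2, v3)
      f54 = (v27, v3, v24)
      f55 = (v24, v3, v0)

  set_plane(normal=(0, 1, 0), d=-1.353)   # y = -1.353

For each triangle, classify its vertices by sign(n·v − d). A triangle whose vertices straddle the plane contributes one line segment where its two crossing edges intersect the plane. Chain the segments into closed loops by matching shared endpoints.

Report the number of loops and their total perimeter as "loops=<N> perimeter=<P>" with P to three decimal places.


Straddling triangles (18 of 56):
  (v16,v20,v17) [+-+] → (-2.01719, -1.353, 0)–(-1.4813, -1.353, 0.370863)  len=0.6517
  (v17,v20,v21) [+--] → (-1.4813, -1.353, 0.370863)–(-1.26578, -1.353, 0.52)  len=0.2621
  (v17,v21,v18) [+-+] → (-1.26578, -1.353, 0.52)–(-0.902287, -1.353, 0.268493)  len=0.4420
  (v18,v21,v22) [+--] → (-0.902287, -1.353, 0.268493)–(-0.514294, -1.353, 0)  len=0.4718
  (v18,v22,v19) [+-+] → (-0.514294, -1.353, 0)–(-0.687288, -1.353, -0.119701)  len=0.2104
  (v19,v22,v23) [+--] → (-0.687288, -1.353, -0.119701)–(-1.26578, -1.353, -0.52)  len=0.7035
  (v19,v23,v16) [+-+] → (-1.26578, -1.353, -0.52)–(-1.81485, -1.353, -0.14002)  len=0.6677
  (v16,v23,v20) [+--] → (-1.81485, -1.353, -0.14002)–(-2.01719, -1.353, 0)  len=0.2461
  (v22,v25,v26) [--+] → (1.07896, -1.353, 0.200531)–(0.266825, -1.353, 0)  len=0.8365
  (v22,v26,v23) [-+-] → (0.266825, -1.353, 0)–(0.678347, -1.353, -0.101615)  len=0.4239
  (v23,v26,v27) [-+-] → (0.678347, -1.353, -0.101615)–(1.07896, -1.353, -0.200531)  len=0.4126
  (v24,v0,v25) [-+-] → (1.91845, -1.353, 0)–(1.47953, -1.353, 0.438957)  len=0.6208
  (v25,v0,v1) [-++] → (1.47953, -1.353, 0.438957)–(1.39849, -1.353, 0.52)  len=0.1146
  (v25,v1,v26) [-++] → (1.39849, -1.353, 0.52)–(1.07896, -1.353, 0.200531)  len=0.4518
  (v26,v2,v27) [++-] → (1.31744, -1.353, -0.438957)–(1.07896, -1.353, -0.200531)  len=0.3372
  (v27,v2,v3) [-++] → (1.31744, -1.353, -0.438957)–(1.39849, -1.353, -0.52)  len=0.1146
  (v27,v3,v24) [-+-] → (1.39849, -1.353, -0.52)–(1.7486, -1.353, -0.169848)  len=0.4952
  (v24,v3,v0) [-++] → (1.7486, -1.353, -0.169848)–(1.91845, -1.353, 0)  len=0.2402

Chained into 2 loop(s):
  loop 1: 8 segments, perimeter = 3.6553
  loop 2: 10 segments, perimeter = 4.0475
Total perimeter = 7.703

loops=2 perimeter=7.703


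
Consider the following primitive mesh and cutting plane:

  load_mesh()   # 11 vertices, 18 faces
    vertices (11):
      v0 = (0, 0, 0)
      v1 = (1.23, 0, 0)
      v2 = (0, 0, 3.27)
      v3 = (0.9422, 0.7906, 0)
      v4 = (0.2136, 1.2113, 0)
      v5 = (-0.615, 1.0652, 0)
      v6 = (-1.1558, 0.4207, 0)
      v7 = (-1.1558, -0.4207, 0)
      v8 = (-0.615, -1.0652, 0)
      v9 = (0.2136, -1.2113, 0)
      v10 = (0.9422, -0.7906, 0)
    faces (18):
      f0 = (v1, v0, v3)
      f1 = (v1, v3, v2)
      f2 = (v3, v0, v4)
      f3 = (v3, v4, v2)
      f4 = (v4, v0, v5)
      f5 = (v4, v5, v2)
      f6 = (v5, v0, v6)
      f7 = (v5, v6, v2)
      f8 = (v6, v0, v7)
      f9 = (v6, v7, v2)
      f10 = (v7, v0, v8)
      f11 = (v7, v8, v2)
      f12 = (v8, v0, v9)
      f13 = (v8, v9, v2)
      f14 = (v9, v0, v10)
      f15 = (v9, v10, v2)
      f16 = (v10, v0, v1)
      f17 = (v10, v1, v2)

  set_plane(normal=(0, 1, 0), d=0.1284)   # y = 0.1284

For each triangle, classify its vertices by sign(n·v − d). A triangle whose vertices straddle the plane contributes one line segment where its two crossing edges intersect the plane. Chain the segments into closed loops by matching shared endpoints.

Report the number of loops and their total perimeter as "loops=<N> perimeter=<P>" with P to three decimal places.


Straddling triangles (10 of 18):
  (v1,v0,v3) [--+] → (0.153021, 0.1284, 0)–(1.18326, 0.1284, 0)  len=1.0302
  (v1,v3,v2) [-+-] → (1.18326, 0.1284, 0)–(0.153021, 0.1284, 2.73892)  len=2.9263
  (v3,v0,v4) [+-+] → (0.153021, 0.1284, 0)–(0.022642, 0.1284, 0)  len=0.1304
  (v3,v4,v2) [++-] → (0.022642, 0.1284, 2.92337)–(0.153021, 0.1284, 2.73892)  len=0.2259
  (v4,v0,v5) [+-+] → (0.022642, 0.1284, 0)–(-0.0741326, 0.1284, 0)  len=0.0968
  (v4,v5,v2) [++-] → (-0.0741326, 0.1284, 2.87583)–(0.022642, 0.1284, 2.92337)  len=0.1078
  (v5,v0,v6) [+-+] → (-0.0741326, 0.1284, 0)–(-0.352757, 0.1284, 0)  len=0.2786
  (v5,v6,v2) [++-] → (-0.352757, 0.1284, 2.27198)–(-0.0741326, 0.1284, 2.87583)  len=0.6650
  (v6,v0,v7) [+--] → (-0.352757, 0.1284, 0)–(-1.1558, 0.1284, 0)  len=0.8030
  (v6,v7,v2) [+--] → (-1.1558, 0.1284, 0)–(-0.352757, 0.1284, 2.27198)  len=2.4097

Chained into 1 loop(s):
  loop 1: 10 segments, perimeter = 8.6738
Total perimeter = 8.674

loops=1 perimeter=8.674


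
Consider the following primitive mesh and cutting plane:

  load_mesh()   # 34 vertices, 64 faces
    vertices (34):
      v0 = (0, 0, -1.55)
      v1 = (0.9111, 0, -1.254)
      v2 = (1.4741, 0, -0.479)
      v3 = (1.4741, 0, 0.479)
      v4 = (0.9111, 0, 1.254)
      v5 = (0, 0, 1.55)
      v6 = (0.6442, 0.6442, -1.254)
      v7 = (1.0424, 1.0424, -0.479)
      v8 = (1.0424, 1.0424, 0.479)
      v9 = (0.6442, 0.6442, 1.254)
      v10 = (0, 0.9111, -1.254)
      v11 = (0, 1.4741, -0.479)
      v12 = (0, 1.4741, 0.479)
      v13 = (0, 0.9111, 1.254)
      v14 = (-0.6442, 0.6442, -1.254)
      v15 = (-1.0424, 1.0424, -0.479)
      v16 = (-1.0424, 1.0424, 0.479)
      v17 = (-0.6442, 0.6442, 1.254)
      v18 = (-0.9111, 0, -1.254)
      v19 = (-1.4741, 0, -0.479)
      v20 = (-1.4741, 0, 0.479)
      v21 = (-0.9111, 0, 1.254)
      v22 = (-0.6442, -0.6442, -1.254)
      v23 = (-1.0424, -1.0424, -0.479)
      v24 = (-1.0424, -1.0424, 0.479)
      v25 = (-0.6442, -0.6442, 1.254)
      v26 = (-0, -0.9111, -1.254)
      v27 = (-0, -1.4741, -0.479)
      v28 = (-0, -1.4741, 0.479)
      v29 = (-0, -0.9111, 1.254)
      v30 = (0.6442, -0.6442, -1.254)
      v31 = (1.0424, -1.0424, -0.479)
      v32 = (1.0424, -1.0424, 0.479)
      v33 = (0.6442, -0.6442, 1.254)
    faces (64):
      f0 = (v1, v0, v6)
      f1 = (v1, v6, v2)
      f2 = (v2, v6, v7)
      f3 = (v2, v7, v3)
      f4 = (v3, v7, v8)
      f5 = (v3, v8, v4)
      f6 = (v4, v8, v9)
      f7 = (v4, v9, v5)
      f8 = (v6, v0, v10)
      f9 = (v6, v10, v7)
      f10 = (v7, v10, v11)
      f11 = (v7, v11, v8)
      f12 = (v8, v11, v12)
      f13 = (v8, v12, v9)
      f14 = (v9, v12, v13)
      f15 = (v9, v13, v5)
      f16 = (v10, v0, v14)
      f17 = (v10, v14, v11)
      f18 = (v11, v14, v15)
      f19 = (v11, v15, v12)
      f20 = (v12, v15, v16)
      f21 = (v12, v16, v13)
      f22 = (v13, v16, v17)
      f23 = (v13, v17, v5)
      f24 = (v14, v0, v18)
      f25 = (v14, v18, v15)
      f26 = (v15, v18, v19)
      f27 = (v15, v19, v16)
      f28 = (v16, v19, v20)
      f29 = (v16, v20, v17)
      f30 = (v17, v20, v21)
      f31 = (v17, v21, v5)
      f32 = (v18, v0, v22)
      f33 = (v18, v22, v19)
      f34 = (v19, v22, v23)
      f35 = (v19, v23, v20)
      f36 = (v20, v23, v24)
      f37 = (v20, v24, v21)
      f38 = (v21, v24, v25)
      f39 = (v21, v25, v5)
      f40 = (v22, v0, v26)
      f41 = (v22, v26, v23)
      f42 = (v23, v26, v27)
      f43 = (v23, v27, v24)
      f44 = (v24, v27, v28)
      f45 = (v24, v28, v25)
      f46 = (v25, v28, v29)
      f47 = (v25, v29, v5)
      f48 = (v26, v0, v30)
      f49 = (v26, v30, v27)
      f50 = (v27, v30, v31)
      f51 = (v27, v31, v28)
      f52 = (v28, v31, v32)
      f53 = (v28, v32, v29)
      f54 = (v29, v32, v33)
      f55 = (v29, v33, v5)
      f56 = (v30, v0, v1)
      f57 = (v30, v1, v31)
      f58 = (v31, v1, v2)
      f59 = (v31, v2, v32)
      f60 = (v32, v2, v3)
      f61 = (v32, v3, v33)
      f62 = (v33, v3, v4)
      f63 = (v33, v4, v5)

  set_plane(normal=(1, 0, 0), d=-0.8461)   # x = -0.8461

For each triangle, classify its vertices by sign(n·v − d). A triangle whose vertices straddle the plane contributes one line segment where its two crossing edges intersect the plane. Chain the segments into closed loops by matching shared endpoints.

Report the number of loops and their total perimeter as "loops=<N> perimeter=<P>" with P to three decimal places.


Straddling triangles (20 of 64):
  (v11,v14,v15) [++-] → (-0.8461, 0.8461, -0.86105)–(-0.8461, 1.1237, -0.479)  len=0.4723
  (v11,v15,v12) [+-+] → (-0.8461, 1.1237, -0.479)–(-0.8461, 1.1237, -0.298594)  len=0.1804
  (v12,v15,v16) [+--] → (-0.8461, 1.1237, -0.298594)–(-0.8461, 1.1237, 0.479)  len=0.7776
  (v12,v16,v13) [+-+] → (-0.8461, 1.1237, 0.479)–(-0.8461, 1.01767, 0.624944)  len=0.1804
  (v13,v16,v17) [+-+] → (-0.8461, 1.01767, 0.624944)–(-0.8461, 0.8461, 0.86105)  len=0.2919
  (v14,v0,v18) [++-] → (-0.8461, 0, -1.27512)–(-0.8461, 0.156886, -1.254)  len=0.1583
  (v14,v18,v15) [+--] → (-0.8461, 0.156886, -1.254)–(-0.8461, 0.8461, -0.86105)  len=0.7934
  (v16,v20,v17) [--+] → (-0.8461, 0.487478, 1.06546)–(-0.8461, 0.8461, 0.86105)  len=0.4128
  (v17,v20,v21) [+--] → (-0.8461, 0.487478, 1.06546)–(-0.8461, 0.156886, 1.254)  len=0.3806
  (v17,v21,v5) [+-+] → (-0.8461, 0.156886, 1.254)–(-0.8461, 0, 1.27512)  len=0.1583
  (v18,v0,v22) [-++] → (-0.8461, 0, -1.27512)–(-0.8461, -0.156886, -1.254)  len=0.1583
  (v18,v22,v19) [-+-] → (-0.8461, -0.156886, -1.254)–(-0.8461, -0.487478, -1.06546)  len=0.3806
  (v19,v22,v23) [-+-] → (-0.8461, -0.487478, -1.06546)–(-0.8461, -0.8461, -0.86105)  len=0.4128
  (v21,v24,v25) [--+] → (-0.8461, -0.8461, 0.86105)–(-0.8461, -0.156886, 1.254)  len=0.7934
  (v21,v25,v5) [-++] → (-0.8461, -0.156886, 1.254)–(-0.8461, 0, 1.27512)  len=0.1583
  (v22,v26,v23) [++-] → (-0.8461, -1.01767, -0.624944)–(-0.8461, -0.8461, -0.86105)  len=0.2919
  (v23,v26,v27) [-++] → (-0.8461, -1.01767, -0.624944)–(-0.8461, -1.1237, -0.479)  len=0.1804
  (v23,v27,v24) [-+-] → (-0.8461, -1.1237, -0.479)–(-0.8461, -1.1237, 0.298594)  len=0.7776
  (v24,v27,v28) [-++] → (-0.8461, -1.1237, 0.298594)–(-0.8461, -1.1237, 0.479)  len=0.1804
  (v24,v28,v25) [-++] → (-0.8461, -1.1237, 0.479)–(-0.8461, -0.8461, 0.86105)  len=0.4723

Chained into 1 loop(s):
  loop 1: 20 segments, perimeter = 7.6117
Total perimeter = 7.612

loops=1 perimeter=7.612


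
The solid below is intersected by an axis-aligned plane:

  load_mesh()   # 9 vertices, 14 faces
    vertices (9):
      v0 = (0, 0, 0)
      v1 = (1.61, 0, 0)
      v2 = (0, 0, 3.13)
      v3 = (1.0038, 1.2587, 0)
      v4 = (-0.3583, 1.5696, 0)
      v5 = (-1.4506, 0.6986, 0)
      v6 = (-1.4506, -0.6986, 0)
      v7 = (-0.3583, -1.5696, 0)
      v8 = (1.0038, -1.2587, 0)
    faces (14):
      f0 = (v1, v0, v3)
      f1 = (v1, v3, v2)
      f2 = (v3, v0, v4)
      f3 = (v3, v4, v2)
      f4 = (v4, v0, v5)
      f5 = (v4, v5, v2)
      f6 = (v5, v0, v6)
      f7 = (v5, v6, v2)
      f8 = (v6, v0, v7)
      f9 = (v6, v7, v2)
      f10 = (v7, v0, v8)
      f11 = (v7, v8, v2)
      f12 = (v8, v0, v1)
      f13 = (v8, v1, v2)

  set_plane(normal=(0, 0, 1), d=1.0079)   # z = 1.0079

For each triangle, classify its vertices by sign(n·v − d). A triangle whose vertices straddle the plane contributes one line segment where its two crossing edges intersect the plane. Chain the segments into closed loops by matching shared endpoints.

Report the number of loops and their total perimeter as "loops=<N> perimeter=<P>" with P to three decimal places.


loops=1 perimeter=6.631

Straddling triangles (7 of 14):
  (v1,v3,v2) [--+] → (0.680564, 0.853383, 1.0079)–(1.09156, 0, 1.0079)  len=0.9472
  (v3,v4,v2) [--+] → (-0.242923, 1.06417, 1.0079)–(0.680564, 0.853383, 1.0079)  len=0.9472
  (v4,v5,v2) [--+] → (-0.983488, 0.473642, 1.0079)–(-0.242923, 1.06417, 1.0079)  len=0.9472
  (v5,v6,v2) [--+] → (-0.983488, -0.473642, 1.0079)–(-0.983488, 0.473642, 1.0079)  len=0.9473
  (v6,v7,v2) [--+] → (-0.242923, -1.06417, 1.0079)–(-0.983488, -0.473642, 1.0079)  len=0.9472
  (v7,v8,v2) [--+] → (0.680564, -0.853383, 1.0079)–(-0.242923, -1.06417, 1.0079)  len=0.9472
  (v8,v1,v2) [--+] → (1.09156, 0, 1.0079)–(0.680564, -0.853383, 1.0079)  len=0.9472

Chained into 1 loop(s):
  loop 1: 7 segments, perimeter = 6.6305
Total perimeter = 6.631


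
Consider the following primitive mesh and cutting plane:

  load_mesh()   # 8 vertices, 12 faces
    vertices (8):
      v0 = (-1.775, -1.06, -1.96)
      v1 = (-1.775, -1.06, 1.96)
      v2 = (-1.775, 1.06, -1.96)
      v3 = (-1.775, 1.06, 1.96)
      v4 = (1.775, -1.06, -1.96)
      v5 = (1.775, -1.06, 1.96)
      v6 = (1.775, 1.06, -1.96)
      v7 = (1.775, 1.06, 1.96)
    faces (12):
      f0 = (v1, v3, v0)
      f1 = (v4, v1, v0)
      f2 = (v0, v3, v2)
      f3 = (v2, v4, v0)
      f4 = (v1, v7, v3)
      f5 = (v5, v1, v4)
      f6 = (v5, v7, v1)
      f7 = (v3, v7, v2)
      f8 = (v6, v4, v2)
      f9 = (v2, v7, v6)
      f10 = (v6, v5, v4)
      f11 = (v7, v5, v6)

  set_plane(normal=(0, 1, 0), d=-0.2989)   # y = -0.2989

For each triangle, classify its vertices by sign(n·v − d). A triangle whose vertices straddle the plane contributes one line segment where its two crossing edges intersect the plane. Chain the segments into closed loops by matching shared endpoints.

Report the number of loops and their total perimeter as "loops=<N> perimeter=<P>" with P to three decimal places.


Straddling triangles (8 of 12):
  (v1,v3,v0) [-+-] → (-1.775, -0.2989, 1.96)–(-1.775, -0.2989, -0.552683)  len=2.5127
  (v0,v3,v2) [-++] → (-1.775, -0.2989, -0.552683)–(-1.775, -0.2989, -1.96)  len=1.4073
  (v2,v4,v0) [+--] → (0.500517, -0.2989, -1.96)–(-1.775, -0.2989, -1.96)  len=2.2755
  (v1,v7,v3) [-++] → (-0.500517, -0.2989, 1.96)–(-1.775, -0.2989, 1.96)  len=1.2745
  (v5,v7,v1) [-+-] → (1.775, -0.2989, 1.96)–(-0.500517, -0.2989, 1.96)  len=2.2755
  (v6,v4,v2) [+-+] → (1.775, -0.2989, -1.96)–(0.500517, -0.2989, -1.96)  len=1.2745
  (v6,v5,v4) [+--] → (1.775, -0.2989, 0.552683)–(1.775, -0.2989, -1.96)  len=2.5127
  (v7,v5,v6) [+-+] → (1.775, -0.2989, 1.96)–(1.775, -0.2989, 0.552683)  len=1.4073

Chained into 1 loop(s):
  loop 1: 8 segments, perimeter = 14.9400
Total perimeter = 14.940

loops=1 perimeter=14.940


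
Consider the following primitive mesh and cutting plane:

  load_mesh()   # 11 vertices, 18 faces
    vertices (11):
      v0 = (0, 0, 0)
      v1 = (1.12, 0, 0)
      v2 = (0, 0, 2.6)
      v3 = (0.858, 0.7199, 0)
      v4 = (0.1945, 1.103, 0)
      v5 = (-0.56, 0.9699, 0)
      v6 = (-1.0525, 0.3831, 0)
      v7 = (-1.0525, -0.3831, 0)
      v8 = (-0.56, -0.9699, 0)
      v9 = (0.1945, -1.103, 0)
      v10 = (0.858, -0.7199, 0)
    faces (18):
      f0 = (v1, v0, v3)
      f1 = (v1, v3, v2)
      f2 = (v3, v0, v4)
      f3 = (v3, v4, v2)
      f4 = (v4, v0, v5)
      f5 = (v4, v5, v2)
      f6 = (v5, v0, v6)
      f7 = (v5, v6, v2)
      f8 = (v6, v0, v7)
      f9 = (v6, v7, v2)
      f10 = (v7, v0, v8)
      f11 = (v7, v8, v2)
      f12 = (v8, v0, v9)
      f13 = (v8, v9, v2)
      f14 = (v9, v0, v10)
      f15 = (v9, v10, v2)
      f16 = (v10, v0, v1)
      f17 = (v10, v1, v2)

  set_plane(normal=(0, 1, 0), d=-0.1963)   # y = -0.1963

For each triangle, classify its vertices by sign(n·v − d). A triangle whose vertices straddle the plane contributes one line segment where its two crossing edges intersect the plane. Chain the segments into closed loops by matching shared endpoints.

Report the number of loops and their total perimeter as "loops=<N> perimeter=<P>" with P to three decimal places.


loops=1 perimeter=6.917

Straddling triangles (10 of 18):
  (v6,v0,v7) [++-] → (-0.5393, -0.1963, 0)–(-1.0525, -0.1963, 0)  len=0.5132
  (v6,v7,v2) [+-+] → (-1.0525, -0.1963, 0)–(-0.5393, -0.1963, 1.26776)  len=1.3677
  (v7,v0,v8) [-+-] → (-0.5393, -0.1963, 0)–(-0.11334, -0.1963, 0)  len=0.4260
  (v7,v8,v2) [--+] → (-0.11334, -0.1963, 2.07378)–(-0.5393, -0.1963, 1.26776)  len=0.9117
  (v8,v0,v9) [-+-] → (-0.11334, -0.1963, 0)–(0.034615, -0.1963, 0)  len=0.1480
  (v8,v9,v2) [--+] → (0.034615, -0.1963, 2.13728)–(-0.11334, -0.1963, 2.07378)  len=0.1610
  (v9,v0,v10) [-+-] → (0.034615, -0.1963, 0)–(0.233957, -0.1963, 0)  len=0.1993
  (v9,v10,v2) [--+] → (0.233957, -0.1963, 1.89104)–(0.034615, -0.1963, 2.13728)  len=0.3168
  (v10,v0,v1) [-++] → (0.233957, -0.1963, 0)–(1.04856, -0.1963, 0)  len=0.8146
  (v10,v1,v2) [-++] → (1.04856, -0.1963, 0)–(0.233957, -0.1963, 1.89104)  len=2.0590

Chained into 1 loop(s):
  loop 1: 10 segments, perimeter = 6.9173
Total perimeter = 6.917


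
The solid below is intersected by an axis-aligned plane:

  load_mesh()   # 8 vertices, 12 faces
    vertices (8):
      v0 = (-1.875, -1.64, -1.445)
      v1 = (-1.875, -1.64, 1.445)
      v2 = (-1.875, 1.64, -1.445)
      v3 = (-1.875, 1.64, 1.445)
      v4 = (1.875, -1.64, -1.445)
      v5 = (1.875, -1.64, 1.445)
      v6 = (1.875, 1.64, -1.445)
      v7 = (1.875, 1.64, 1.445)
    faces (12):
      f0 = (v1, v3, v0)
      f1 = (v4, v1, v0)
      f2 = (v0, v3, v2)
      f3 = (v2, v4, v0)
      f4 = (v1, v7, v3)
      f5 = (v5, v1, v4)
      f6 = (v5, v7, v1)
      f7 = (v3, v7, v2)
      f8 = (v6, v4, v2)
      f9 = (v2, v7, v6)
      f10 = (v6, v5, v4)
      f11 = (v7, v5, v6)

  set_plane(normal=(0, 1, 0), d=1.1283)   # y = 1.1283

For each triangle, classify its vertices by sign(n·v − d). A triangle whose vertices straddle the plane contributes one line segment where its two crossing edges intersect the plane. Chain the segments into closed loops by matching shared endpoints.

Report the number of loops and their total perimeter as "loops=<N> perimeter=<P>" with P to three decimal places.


Straddling triangles (8 of 12):
  (v1,v3,v0) [-+-] → (-1.875, 1.1283, 1.445)–(-1.875, 1.1283, 0.994142)  len=0.4509
  (v0,v3,v2) [-++] → (-1.875, 1.1283, 0.994142)–(-1.875, 1.1283, -1.445)  len=2.4391
  (v2,v4,v0) [+--] → (-1.28998, 1.1283, -1.445)–(-1.875, 1.1283, -1.445)  len=0.5850
  (v1,v7,v3) [-++] → (1.28998, 1.1283, 1.445)–(-1.875, 1.1283, 1.445)  len=3.1650
  (v5,v7,v1) [-+-] → (1.875, 1.1283, 1.445)–(1.28998, 1.1283, 1.445)  len=0.5850
  (v6,v4,v2) [+-+] → (1.875, 1.1283, -1.445)–(-1.28998, 1.1283, -1.445)  len=3.1650
  (v6,v5,v4) [+--] → (1.875, 1.1283, -0.994142)–(1.875, 1.1283, -1.445)  len=0.4509
  (v7,v5,v6) [+-+] → (1.875, 1.1283, 1.445)–(1.875, 1.1283, -0.994142)  len=2.4391

Chained into 1 loop(s):
  loop 1: 8 segments, perimeter = 13.2800
Total perimeter = 13.280

loops=1 perimeter=13.280


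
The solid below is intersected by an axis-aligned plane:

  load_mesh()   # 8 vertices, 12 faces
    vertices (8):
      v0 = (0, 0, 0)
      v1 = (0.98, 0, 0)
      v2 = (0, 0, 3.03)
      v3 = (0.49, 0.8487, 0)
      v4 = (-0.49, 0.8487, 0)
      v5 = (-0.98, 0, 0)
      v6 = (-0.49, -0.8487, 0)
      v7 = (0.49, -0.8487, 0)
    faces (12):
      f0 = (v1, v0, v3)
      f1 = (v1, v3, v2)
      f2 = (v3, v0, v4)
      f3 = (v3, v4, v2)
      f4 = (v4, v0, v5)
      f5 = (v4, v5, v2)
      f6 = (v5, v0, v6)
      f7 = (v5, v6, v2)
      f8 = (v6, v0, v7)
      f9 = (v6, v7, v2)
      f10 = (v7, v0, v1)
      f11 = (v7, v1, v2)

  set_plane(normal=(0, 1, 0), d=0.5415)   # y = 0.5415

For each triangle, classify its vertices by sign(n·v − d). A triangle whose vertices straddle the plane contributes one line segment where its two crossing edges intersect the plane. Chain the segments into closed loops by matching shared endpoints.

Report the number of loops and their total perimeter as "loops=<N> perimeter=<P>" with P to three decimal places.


Straddling triangles (6 of 12):
  (v1,v0,v3) [--+] → (0.312637, 0.5415, 0)–(0.667363, 0.5415, 0)  len=0.3547
  (v1,v3,v2) [-+-] → (0.667363, 0.5415, 0)–(0.312637, 0.5415, 1.09676)  len=1.1527
  (v3,v0,v4) [+-+] → (0.312637, 0.5415, 0)–(-0.312637, 0.5415, 0)  len=0.6253
  (v3,v4,v2) [++-] → (-0.312637, 0.5415, 1.09676)–(0.312637, 0.5415, 1.09676)  len=0.6253
  (v4,v0,v5) [+--] → (-0.312637, 0.5415, 0)–(-0.667363, 0.5415, 0)  len=0.3547
  (v4,v5,v2) [+--] → (-0.667363, 0.5415, 0)–(-0.312637, 0.5415, 1.09676)  len=1.1527

Chained into 1 loop(s):
  loop 1: 6 segments, perimeter = 4.2654
Total perimeter = 4.265

loops=1 perimeter=4.265


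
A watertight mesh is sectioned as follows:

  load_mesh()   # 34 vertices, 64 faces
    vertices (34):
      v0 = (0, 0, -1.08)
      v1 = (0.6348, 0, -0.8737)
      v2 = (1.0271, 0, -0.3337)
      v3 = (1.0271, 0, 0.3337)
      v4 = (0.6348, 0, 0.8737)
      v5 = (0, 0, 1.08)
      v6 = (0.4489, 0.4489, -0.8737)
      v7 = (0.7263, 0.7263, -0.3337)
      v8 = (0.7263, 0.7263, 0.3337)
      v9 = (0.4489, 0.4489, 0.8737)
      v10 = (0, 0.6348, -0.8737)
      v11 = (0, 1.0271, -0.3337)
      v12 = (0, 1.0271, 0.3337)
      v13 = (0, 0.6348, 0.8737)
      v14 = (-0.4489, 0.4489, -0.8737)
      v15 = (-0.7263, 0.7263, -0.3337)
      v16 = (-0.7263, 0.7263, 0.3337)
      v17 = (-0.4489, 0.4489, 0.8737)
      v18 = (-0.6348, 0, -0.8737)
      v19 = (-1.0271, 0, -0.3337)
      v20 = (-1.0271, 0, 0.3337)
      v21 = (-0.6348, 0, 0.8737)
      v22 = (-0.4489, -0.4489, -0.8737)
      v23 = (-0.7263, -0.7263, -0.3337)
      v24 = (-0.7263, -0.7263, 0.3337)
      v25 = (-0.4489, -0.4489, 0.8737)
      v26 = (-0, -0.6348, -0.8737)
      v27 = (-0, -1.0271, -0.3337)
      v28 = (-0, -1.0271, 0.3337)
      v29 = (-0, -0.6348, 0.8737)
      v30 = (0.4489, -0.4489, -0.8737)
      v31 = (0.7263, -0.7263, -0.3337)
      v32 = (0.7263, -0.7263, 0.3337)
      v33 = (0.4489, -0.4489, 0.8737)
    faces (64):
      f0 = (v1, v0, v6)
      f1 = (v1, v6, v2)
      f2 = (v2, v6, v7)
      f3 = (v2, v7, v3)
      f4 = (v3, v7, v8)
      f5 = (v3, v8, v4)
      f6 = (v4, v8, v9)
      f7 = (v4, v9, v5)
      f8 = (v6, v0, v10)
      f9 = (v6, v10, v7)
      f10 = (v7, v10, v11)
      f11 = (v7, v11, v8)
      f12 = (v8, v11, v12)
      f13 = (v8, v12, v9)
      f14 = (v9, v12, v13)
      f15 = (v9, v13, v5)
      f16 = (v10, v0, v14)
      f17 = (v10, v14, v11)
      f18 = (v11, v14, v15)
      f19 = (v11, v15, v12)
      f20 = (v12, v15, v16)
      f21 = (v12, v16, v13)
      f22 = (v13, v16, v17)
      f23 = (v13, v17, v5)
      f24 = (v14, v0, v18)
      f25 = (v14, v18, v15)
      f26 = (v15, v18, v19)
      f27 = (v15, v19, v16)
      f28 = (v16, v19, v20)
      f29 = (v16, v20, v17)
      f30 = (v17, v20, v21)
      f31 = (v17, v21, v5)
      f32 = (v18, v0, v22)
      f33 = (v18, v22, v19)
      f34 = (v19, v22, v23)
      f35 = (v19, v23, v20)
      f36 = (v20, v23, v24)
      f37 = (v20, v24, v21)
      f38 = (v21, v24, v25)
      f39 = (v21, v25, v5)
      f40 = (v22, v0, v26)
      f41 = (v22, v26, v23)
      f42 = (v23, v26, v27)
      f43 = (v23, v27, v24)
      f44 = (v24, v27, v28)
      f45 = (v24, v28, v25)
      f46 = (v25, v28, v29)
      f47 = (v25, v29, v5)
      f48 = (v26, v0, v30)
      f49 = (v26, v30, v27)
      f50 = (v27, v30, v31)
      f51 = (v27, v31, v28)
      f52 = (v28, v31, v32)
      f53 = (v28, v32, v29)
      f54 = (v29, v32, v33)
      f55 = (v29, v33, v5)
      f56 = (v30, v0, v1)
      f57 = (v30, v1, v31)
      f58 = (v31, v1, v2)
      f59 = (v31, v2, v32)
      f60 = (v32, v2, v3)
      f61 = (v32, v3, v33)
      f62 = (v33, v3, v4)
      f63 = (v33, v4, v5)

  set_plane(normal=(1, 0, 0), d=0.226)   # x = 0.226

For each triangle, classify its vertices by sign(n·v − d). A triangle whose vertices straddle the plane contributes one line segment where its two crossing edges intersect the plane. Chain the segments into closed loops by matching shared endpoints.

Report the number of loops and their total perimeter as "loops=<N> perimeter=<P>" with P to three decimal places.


Straddling triangles (20 of 64):
  (v1,v0,v6) [+-+] → (0.226, 0, -1.00655)–(0.226, 0.226, -0.976138)  len=0.2280
  (v4,v9,v5) [++-] → (0.226, 0.226, 0.976138)–(0.226, 0, 1.00655)  len=0.2280
  (v6,v0,v10) [+--] → (0.226, 0.226, -0.976138)–(0.226, 0.541208, -0.8737)  len=0.3314
  (v6,v10,v7) [+-+] → (0.226, 0.541208, -0.8737)–(0.226, 0.663272, -0.70567)  len=0.2077
  (v7,v10,v11) [+--] → (0.226, 0.663272, -0.70567)–(0.226, 0.933501, -0.3337)  len=0.4598
  (v7,v11,v8) [+-+] → (0.226, 0.933501, -0.3337)–(0.226, 0.933501, -0.126028)  len=0.2077
  (v8,v11,v12) [+--] → (0.226, 0.933501, -0.126028)–(0.226, 0.933501, 0.3337)  len=0.4597
  (v8,v12,v9) [+-+] → (0.226, 0.933501, 0.3337)–(0.226, 0.736004, 0.605565)  len=0.3360
  (v9,v12,v13) [+--] → (0.226, 0.736004, 0.605565)–(0.226, 0.541208, 0.8737)  len=0.3314
  (v9,v13,v5) [+--] → (0.226, 0.541208, 0.8737)–(0.226, 0.226, 0.976138)  len=0.3314
  (v26,v0,v30) [--+] → (0.226, -0.226, -0.976138)–(0.226, -0.541208, -0.8737)  len=0.3314
  (v26,v30,v27) [-+-] → (0.226, -0.541208, -0.8737)–(0.226, -0.736004, -0.605565)  len=0.3314
  (v27,v30,v31) [-++] → (0.226, -0.736004, -0.605565)–(0.226, -0.933501, -0.3337)  len=0.3360
  (v27,v31,v28) [-+-] → (0.226, -0.933501, -0.3337)–(0.226, -0.933501, 0.126028)  len=0.4597
  (v28,v31,v32) [-++] → (0.226, -0.933501, 0.126028)–(0.226, -0.933501, 0.3337)  len=0.2077
  (v28,v32,v29) [-+-] → (0.226, -0.933501, 0.3337)–(0.226, -0.663272, 0.70567)  len=0.4598
  (v29,v32,v33) [-++] → (0.226, -0.663272, 0.70567)–(0.226, -0.541208, 0.8737)  len=0.2077
  (v29,v33,v5) [-+-] → (0.226, -0.541208, 0.8737)–(0.226, -0.226, 0.976138)  len=0.3314
  (v30,v0,v1) [+-+] → (0.226, -0.226, -0.976138)–(0.226, 0, -1.00655)  len=0.2280
  (v33,v4,v5) [++-] → (0.226, 0, 1.00655)–(0.226, -0.226, 0.976138)  len=0.2280

Chained into 1 loop(s):
  loop 1: 20 segments, perimeter = 6.2425
Total perimeter = 6.243

loops=1 perimeter=6.243


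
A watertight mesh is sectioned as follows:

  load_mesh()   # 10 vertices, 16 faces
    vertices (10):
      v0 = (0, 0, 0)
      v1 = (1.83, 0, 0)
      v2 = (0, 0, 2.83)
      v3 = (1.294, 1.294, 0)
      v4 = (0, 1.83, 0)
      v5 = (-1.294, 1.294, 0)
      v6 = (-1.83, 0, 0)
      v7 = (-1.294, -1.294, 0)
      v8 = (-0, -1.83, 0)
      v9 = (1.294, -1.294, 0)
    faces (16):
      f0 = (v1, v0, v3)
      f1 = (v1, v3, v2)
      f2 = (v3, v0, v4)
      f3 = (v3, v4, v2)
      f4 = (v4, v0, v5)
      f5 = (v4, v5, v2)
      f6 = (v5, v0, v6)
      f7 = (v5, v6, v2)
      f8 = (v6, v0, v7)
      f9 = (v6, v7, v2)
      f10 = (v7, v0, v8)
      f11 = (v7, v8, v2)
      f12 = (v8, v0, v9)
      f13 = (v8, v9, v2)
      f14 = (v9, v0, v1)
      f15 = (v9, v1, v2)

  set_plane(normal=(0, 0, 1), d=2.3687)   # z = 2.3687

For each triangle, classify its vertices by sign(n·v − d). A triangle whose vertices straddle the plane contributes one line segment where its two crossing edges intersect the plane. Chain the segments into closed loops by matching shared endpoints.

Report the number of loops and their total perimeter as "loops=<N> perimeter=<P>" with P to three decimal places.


Straddling triangles (8 of 16):
  (v1,v3,v2) [--+] → (0.210927, 0.210927, 2.3687)–(0.298296, 0, 2.3687)  len=0.2283
  (v3,v4,v2) [--+] → (0, 0.298296, 2.3687)–(0.210927, 0.210927, 2.3687)  len=0.2283
  (v4,v5,v2) [--+] → (-0.210927, 0.210927, 2.3687)–(0, 0.298296, 2.3687)  len=0.2283
  (v5,v6,v2) [--+] → (-0.298296, 0, 2.3687)–(-0.210927, 0.210927, 2.3687)  len=0.2283
  (v6,v7,v2) [--+] → (-0.210927, -0.210927, 2.3687)–(-0.298296, 0, 2.3687)  len=0.2283
  (v7,v8,v2) [--+] → (0, -0.298296, 2.3687)–(-0.210927, -0.210927, 2.3687)  len=0.2283
  (v8,v9,v2) [--+] → (0.210927, -0.210927, 2.3687)–(0, -0.298296, 2.3687)  len=0.2283
  (v9,v1,v2) [--+] → (0.298296, 0, 2.3687)–(0.210927, -0.210927, 2.3687)  len=0.2283

Chained into 1 loop(s):
  loop 1: 8 segments, perimeter = 1.8264
Total perimeter = 1.826

loops=1 perimeter=1.826
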